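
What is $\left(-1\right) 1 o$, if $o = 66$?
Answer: $-66$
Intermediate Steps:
$\left(-1\right) 1 o = \left(-1\right) 1 \cdot 66 = \left(-1\right) 66 = -66$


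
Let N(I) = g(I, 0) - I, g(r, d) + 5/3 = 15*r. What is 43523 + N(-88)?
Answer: 126868/3 ≈ 42289.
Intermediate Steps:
g(r, d) = -5/3 + 15*r
N(I) = -5/3 + 14*I (N(I) = (-5/3 + 15*I) - I = -5/3 + 14*I)
43523 + N(-88) = 43523 + (-5/3 + 14*(-88)) = 43523 + (-5/3 - 1232) = 43523 - 3701/3 = 126868/3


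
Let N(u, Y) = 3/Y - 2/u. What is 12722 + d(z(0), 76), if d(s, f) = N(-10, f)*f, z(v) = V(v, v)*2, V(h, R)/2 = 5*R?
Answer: 63701/5 ≈ 12740.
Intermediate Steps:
V(h, R) = 10*R (V(h, R) = 2*(5*R) = 10*R)
N(u, Y) = -2/u + 3/Y
z(v) = 20*v (z(v) = (10*v)*2 = 20*v)
d(s, f) = f*(1/5 + 3/f) (d(s, f) = (-2/(-10) + 3/f)*f = (-2*(-1/10) + 3/f)*f = (1/5 + 3/f)*f = f*(1/5 + 3/f))
12722 + d(z(0), 76) = 12722 + (3 + (1/5)*76) = 12722 + (3 + 76/5) = 12722 + 91/5 = 63701/5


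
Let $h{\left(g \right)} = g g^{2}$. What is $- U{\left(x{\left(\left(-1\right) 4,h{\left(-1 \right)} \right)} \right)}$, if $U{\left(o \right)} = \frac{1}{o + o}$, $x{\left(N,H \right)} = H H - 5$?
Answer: $\frac{1}{8} \approx 0.125$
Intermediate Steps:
$h{\left(g \right)} = g^{3}$
$x{\left(N,H \right)} = -5 + H^{2}$ ($x{\left(N,H \right)} = H^{2} - 5 = -5 + H^{2}$)
$U{\left(o \right)} = \frac{1}{2 o}$
$- U{\left(x{\left(\left(-1\right) 4,h{\left(-1 \right)} \right)} \right)} = - \frac{1}{2 \left(-5 + \left(\left(-1\right)^{3}\right)^{2}\right)} = - \frac{1}{2 \left(-5 + \left(-1\right)^{2}\right)} = - \frac{1}{2 \left(-5 + 1\right)} = - \frac{1}{2 \left(-4\right)} = - \frac{-1}{2 \cdot 4} = \left(-1\right) \left(- \frac{1}{8}\right) = \frac{1}{8}$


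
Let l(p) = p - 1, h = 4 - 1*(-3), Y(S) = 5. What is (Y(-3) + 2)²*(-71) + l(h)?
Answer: -3473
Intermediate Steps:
h = 7 (h = 4 + 3 = 7)
l(p) = -1 + p
(Y(-3) + 2)²*(-71) + l(h) = (5 + 2)²*(-71) + (-1 + 7) = 7²*(-71) + 6 = 49*(-71) + 6 = -3479 + 6 = -3473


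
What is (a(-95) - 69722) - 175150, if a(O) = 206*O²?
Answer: 1614278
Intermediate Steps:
(a(-95) - 69722) - 175150 = (206*(-95)² - 69722) - 175150 = (206*9025 - 69722) - 175150 = (1859150 - 69722) - 175150 = 1789428 - 175150 = 1614278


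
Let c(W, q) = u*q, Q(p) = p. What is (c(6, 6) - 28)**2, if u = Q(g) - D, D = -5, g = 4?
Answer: 676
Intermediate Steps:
u = 9 (u = 4 - 1*(-5) = 4 + 5 = 9)
c(W, q) = 9*q
(c(6, 6) - 28)**2 = (9*6 - 28)**2 = (54 - 28)**2 = 26**2 = 676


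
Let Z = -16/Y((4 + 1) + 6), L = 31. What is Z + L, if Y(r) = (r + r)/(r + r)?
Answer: 15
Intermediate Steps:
Y(r) = 1 (Y(r) = (2*r)/((2*r)) = (2*r)*(1/(2*r)) = 1)
Z = -16 (Z = -16/1 = -16*1 = -16)
Z + L = -16 + 31 = 15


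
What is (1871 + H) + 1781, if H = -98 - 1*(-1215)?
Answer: 4769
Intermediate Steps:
H = 1117 (H = -98 + 1215 = 1117)
(1871 + H) + 1781 = (1871 + 1117) + 1781 = 2988 + 1781 = 4769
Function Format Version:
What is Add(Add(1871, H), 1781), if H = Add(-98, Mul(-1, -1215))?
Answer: 4769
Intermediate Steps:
H = 1117 (H = Add(-98, 1215) = 1117)
Add(Add(1871, H), 1781) = Add(Add(1871, 1117), 1781) = Add(2988, 1781) = 4769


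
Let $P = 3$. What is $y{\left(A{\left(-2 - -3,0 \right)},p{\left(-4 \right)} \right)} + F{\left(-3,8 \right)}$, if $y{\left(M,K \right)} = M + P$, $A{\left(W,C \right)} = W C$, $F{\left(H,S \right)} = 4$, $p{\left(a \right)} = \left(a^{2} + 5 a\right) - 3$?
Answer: $7$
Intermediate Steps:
$p{\left(a \right)} = -3 + a^{2} + 5 a$
$A{\left(W,C \right)} = C W$
$y{\left(M,K \right)} = 3 + M$ ($y{\left(M,K \right)} = M + 3 = 3 + M$)
$y{\left(A{\left(-2 - -3,0 \right)},p{\left(-4 \right)} \right)} + F{\left(-3,8 \right)} = \left(3 + 0 \left(-2 - -3\right)\right) + 4 = \left(3 + 0 \left(-2 + 3\right)\right) + 4 = \left(3 + 0 \cdot 1\right) + 4 = \left(3 + 0\right) + 4 = 3 + 4 = 7$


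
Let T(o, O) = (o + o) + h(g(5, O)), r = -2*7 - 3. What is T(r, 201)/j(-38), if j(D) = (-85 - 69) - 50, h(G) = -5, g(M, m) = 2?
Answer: 13/68 ≈ 0.19118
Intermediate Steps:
r = -17 (r = -14 - 3 = -17)
T(o, O) = -5 + 2*o (T(o, O) = (o + o) - 5 = 2*o - 5 = -5 + 2*o)
j(D) = -204 (j(D) = -154 - 50 = -204)
T(r, 201)/j(-38) = (-5 + 2*(-17))/(-204) = (-5 - 34)*(-1/204) = -39*(-1/204) = 13/68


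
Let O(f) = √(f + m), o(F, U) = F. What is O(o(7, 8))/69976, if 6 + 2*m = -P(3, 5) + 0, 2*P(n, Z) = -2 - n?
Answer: √21/139952 ≈ 3.2744e-5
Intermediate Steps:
P(n, Z) = -1 - n/2 (P(n, Z) = (-2 - n)/2 = -1 - n/2)
m = -7/4 (m = -3 + (-(-1 - ½*3) + 0)/2 = -3 + (-(-1 - 3/2) + 0)/2 = -3 + (-1*(-5/2) + 0)/2 = -3 + (5/2 + 0)/2 = -3 + (½)*(5/2) = -3 + 5/4 = -7/4 ≈ -1.7500)
O(f) = √(-7/4 + f) (O(f) = √(f - 7/4) = √(-7/4 + f))
O(o(7, 8))/69976 = (√(-7 + 4*7)/2)/69976 = (√(-7 + 28)/2)*(1/69976) = (√21/2)*(1/69976) = √21/139952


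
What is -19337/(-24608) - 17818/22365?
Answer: -5993339/550357920 ≈ -0.010890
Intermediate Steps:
-19337/(-24608) - 17818/22365 = -19337*(-1/24608) - 17818*1/22365 = 19337/24608 - 17818/22365 = -5993339/550357920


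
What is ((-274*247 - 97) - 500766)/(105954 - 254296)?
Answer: 568541/148342 ≈ 3.8326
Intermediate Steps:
((-274*247 - 97) - 500766)/(105954 - 254296) = ((-67678 - 97) - 500766)/(-148342) = (-67775 - 500766)*(-1/148342) = -568541*(-1/148342) = 568541/148342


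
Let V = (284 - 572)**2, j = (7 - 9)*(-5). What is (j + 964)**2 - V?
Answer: 865732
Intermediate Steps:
j = 10 (j = -2*(-5) = 10)
V = 82944 (V = (-288)**2 = 82944)
(j + 964)**2 - V = (10 + 964)**2 - 1*82944 = 974**2 - 82944 = 948676 - 82944 = 865732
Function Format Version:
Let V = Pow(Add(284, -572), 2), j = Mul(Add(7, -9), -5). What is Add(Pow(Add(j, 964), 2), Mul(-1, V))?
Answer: 865732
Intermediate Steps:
j = 10 (j = Mul(-2, -5) = 10)
V = 82944 (V = Pow(-288, 2) = 82944)
Add(Pow(Add(j, 964), 2), Mul(-1, V)) = Add(Pow(Add(10, 964), 2), Mul(-1, 82944)) = Add(Pow(974, 2), -82944) = Add(948676, -82944) = 865732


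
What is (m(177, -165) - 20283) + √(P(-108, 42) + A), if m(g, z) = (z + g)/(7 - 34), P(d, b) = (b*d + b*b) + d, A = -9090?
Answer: -182551/9 + 3*I*√1330 ≈ -20283.0 + 109.41*I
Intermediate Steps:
P(d, b) = d + b² + b*d (P(d, b) = (b*d + b²) + d = (b² + b*d) + d = d + b² + b*d)
m(g, z) = -g/27 - z/27 (m(g, z) = (g + z)/(-27) = (g + z)*(-1/27) = -g/27 - z/27)
(m(177, -165) - 20283) + √(P(-108, 42) + A) = ((-1/27*177 - 1/27*(-165)) - 20283) + √((-108 + 42² + 42*(-108)) - 9090) = ((-59/9 + 55/9) - 20283) + √((-108 + 1764 - 4536) - 9090) = (-4/9 - 20283) + √(-2880 - 9090) = -182551/9 + √(-11970) = -182551/9 + 3*I*√1330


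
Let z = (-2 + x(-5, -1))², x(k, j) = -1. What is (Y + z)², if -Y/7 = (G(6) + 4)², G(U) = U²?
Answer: 125238481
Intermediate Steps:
z = 9 (z = (-2 - 1)² = (-3)² = 9)
Y = -11200 (Y = -7*(6² + 4)² = -7*(36 + 4)² = -7*40² = -7*1600 = -11200)
(Y + z)² = (-11200 + 9)² = (-11191)² = 125238481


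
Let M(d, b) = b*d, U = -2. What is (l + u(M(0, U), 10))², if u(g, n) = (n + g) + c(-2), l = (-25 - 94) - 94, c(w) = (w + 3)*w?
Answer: 42025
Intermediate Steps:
c(w) = w*(3 + w) (c(w) = (3 + w)*w = w*(3 + w))
l = -213 (l = -119 - 94 = -213)
u(g, n) = -2 + g + n (u(g, n) = (n + g) - 2*(3 - 2) = (g + n) - 2*1 = (g + n) - 2 = -2 + g + n)
(l + u(M(0, U), 10))² = (-213 + (-2 - 2*0 + 10))² = (-213 + (-2 + 0 + 10))² = (-213 + 8)² = (-205)² = 42025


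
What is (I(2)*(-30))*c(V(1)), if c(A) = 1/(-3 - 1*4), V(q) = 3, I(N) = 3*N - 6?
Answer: 0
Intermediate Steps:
I(N) = -6 + 3*N
c(A) = -⅐ (c(A) = 1/(-3 - 4) = 1/(-7) = -⅐)
(I(2)*(-30))*c(V(1)) = ((-6 + 3*2)*(-30))*(-⅐) = ((-6 + 6)*(-30))*(-⅐) = (0*(-30))*(-⅐) = 0*(-⅐) = 0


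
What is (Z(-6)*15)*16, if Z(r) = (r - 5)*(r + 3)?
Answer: 7920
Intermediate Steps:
Z(r) = (-5 + r)*(3 + r)
(Z(-6)*15)*16 = ((-15 + (-6)² - 2*(-6))*15)*16 = ((-15 + 36 + 12)*15)*16 = (33*15)*16 = 495*16 = 7920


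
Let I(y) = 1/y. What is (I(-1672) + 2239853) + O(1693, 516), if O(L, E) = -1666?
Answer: 3742248663/1672 ≈ 2.2382e+6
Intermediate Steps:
(I(-1672) + 2239853) + O(1693, 516) = (1/(-1672) + 2239853) - 1666 = (-1/1672 + 2239853) - 1666 = 3745034215/1672 - 1666 = 3742248663/1672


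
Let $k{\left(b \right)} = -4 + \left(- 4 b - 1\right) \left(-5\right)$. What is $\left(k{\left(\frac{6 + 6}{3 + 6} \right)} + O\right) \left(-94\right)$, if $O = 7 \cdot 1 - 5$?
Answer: $- \frac{8366}{3} \approx -2788.7$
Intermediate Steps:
$O = 2$ ($O = 7 - 5 = 2$)
$k{\left(b \right)} = 1 + 20 b$ ($k{\left(b \right)} = -4 + \left(-1 - 4 b\right) \left(-5\right) = -4 + \left(5 + 20 b\right) = 1 + 20 b$)
$\left(k{\left(\frac{6 + 6}{3 + 6} \right)} + O\right) \left(-94\right) = \left(\left(1 + 20 \frac{6 + 6}{3 + 6}\right) + 2\right) \left(-94\right) = \left(\left(1 + 20 \cdot \frac{12}{9}\right) + 2\right) \left(-94\right) = \left(\left(1 + 20 \cdot 12 \cdot \frac{1}{9}\right) + 2\right) \left(-94\right) = \left(\left(1 + 20 \cdot \frac{4}{3}\right) + 2\right) \left(-94\right) = \left(\left(1 + \frac{80}{3}\right) + 2\right) \left(-94\right) = \left(\frac{83}{3} + 2\right) \left(-94\right) = \frac{89}{3} \left(-94\right) = - \frac{8366}{3}$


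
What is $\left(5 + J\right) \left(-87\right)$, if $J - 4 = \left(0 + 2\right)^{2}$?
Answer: $-1131$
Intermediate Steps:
$J = 8$ ($J = 4 + \left(0 + 2\right)^{2} = 4 + 2^{2} = 4 + 4 = 8$)
$\left(5 + J\right) \left(-87\right) = \left(5 + 8\right) \left(-87\right) = 13 \left(-87\right) = -1131$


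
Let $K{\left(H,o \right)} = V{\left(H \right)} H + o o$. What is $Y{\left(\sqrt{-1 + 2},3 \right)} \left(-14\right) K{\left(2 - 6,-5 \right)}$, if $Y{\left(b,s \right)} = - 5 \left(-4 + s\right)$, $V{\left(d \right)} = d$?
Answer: $-2870$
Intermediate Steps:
$Y{\left(b,s \right)} = 20 - 5 s$
$K{\left(H,o \right)} = H^{2} + o^{2}$ ($K{\left(H,o \right)} = H H + o o = H^{2} + o^{2}$)
$Y{\left(\sqrt{-1 + 2},3 \right)} \left(-14\right) K{\left(2 - 6,-5 \right)} = \left(20 - 15\right) \left(-14\right) \left(\left(2 - 6\right)^{2} + \left(-5\right)^{2}\right) = \left(20 - 15\right) \left(-14\right) \left(\left(2 - 6\right)^{2} + 25\right) = 5 \left(-14\right) \left(\left(-4\right)^{2} + 25\right) = - 70 \left(16 + 25\right) = \left(-70\right) 41 = -2870$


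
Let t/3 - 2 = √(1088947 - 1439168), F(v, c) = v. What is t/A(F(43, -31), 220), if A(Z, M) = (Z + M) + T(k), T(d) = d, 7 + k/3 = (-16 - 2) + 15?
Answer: 6/233 + 3*I*√350221/233 ≈ 0.025751 + 7.6197*I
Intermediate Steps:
k = -30 (k = -21 + 3*((-16 - 2) + 15) = -21 + 3*(-18 + 15) = -21 + 3*(-3) = -21 - 9 = -30)
A(Z, M) = -30 + M + Z (A(Z, M) = (Z + M) - 30 = (M + Z) - 30 = -30 + M + Z)
t = 6 + 3*I*√350221 (t = 6 + 3*√(1088947 - 1439168) = 6 + 3*√(-350221) = 6 + 3*(I*√350221) = 6 + 3*I*√350221 ≈ 6.0 + 1775.4*I)
t/A(F(43, -31), 220) = (6 + 3*I*√350221)/(-30 + 220 + 43) = (6 + 3*I*√350221)/233 = (6 + 3*I*√350221)*(1/233) = 6/233 + 3*I*√350221/233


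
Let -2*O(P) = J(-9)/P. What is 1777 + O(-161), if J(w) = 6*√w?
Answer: 1777 + 9*I/161 ≈ 1777.0 + 0.055901*I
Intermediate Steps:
O(P) = -9*I/P (O(P) = -6*√(-9)/(2*P) = -6*(3*I)/(2*P) = -18*I/(2*P) = -9*I/P)
1777 + O(-161) = 1777 - 9*I/(-161) = 1777 - 9*I*(-1/161) = 1777 + 9*I/161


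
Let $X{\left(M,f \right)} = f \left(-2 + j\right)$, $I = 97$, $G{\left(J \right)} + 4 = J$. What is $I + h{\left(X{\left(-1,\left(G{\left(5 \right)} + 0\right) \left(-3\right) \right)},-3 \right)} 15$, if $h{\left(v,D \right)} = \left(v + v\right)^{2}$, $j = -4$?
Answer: $19537$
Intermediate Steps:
$G{\left(J \right)} = -4 + J$
$X{\left(M,f \right)} = - 6 f$ ($X{\left(M,f \right)} = f \left(-2 - 4\right) = f \left(-6\right) = - 6 f$)
$h{\left(v,D \right)} = 4 v^{2}$ ($h{\left(v,D \right)} = \left(2 v\right)^{2} = 4 v^{2}$)
$I + h{\left(X{\left(-1,\left(G{\left(5 \right)} + 0\right) \left(-3\right) \right)},-3 \right)} 15 = 97 + 4 \left(- 6 \left(\left(-4 + 5\right) + 0\right) \left(-3\right)\right)^{2} \cdot 15 = 97 + 4 \left(- 6 \left(1 + 0\right) \left(-3\right)\right)^{2} \cdot 15 = 97 + 4 \left(- 6 \cdot 1 \left(-3\right)\right)^{2} \cdot 15 = 97 + 4 \left(\left(-6\right) \left(-3\right)\right)^{2} \cdot 15 = 97 + 4 \cdot 18^{2} \cdot 15 = 97 + 4 \cdot 324 \cdot 15 = 97 + 1296 \cdot 15 = 97 + 19440 = 19537$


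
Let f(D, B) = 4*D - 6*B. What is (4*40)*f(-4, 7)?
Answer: -9280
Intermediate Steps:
f(D, B) = -6*B + 4*D
(4*40)*f(-4, 7) = (4*40)*(-6*7 + 4*(-4)) = 160*(-42 - 16) = 160*(-58) = -9280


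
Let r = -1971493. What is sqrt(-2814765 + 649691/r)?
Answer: 2*I*sqrt(2735096668385416787)/1971493 ≈ 1677.7*I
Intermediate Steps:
sqrt(-2814765 + 649691/r) = sqrt(-2814765 + 649691/(-1971493)) = sqrt(-2814765 + 649691*(-1/1971493)) = sqrt(-2814765 - 649691/1971493) = sqrt(-5549290143836/1971493) = 2*I*sqrt(2735096668385416787)/1971493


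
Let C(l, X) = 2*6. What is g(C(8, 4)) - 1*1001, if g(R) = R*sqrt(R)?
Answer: -1001 + 24*sqrt(3) ≈ -959.43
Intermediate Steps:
C(l, X) = 12
g(R) = R**(3/2)
g(C(8, 4)) - 1*1001 = 12**(3/2) - 1*1001 = 24*sqrt(3) - 1001 = -1001 + 24*sqrt(3)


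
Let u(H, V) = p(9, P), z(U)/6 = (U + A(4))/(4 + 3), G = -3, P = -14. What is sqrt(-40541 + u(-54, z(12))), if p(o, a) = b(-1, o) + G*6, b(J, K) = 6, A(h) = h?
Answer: I*sqrt(40553) ≈ 201.38*I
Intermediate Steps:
p(o, a) = -12 (p(o, a) = 6 - 3*6 = 6 - 18 = -12)
z(U) = 24/7 + 6*U/7 (z(U) = 6*((U + 4)/(4 + 3)) = 6*((4 + U)/7) = 6*((4 + U)*(1/7)) = 6*(4/7 + U/7) = 24/7 + 6*U/7)
u(H, V) = -12
sqrt(-40541 + u(-54, z(12))) = sqrt(-40541 - 12) = sqrt(-40553) = I*sqrt(40553)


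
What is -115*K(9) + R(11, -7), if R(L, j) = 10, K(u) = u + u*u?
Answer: -10340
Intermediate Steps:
K(u) = u + u**2
-115*K(9) + R(11, -7) = -1035*(1 + 9) + 10 = -1035*10 + 10 = -115*90 + 10 = -10350 + 10 = -10340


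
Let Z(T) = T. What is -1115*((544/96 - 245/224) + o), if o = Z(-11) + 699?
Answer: -74133005/96 ≈ -7.7222e+5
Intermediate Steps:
o = 688 (o = -11 + 699 = 688)
-1115*((544/96 - 245/224) + o) = -1115*((544/96 - 245/224) + 688) = -1115*((544*(1/96) - 245*1/224) + 688) = -1115*((17/3 - 35/32) + 688) = -1115*(439/96 + 688) = -1115*66487/96 = -74133005/96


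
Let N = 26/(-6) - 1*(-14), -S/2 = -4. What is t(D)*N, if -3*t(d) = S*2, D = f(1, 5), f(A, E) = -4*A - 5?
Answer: -464/9 ≈ -51.556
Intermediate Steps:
S = 8 (S = -2*(-4) = 8)
f(A, E) = -5 - 4*A
D = -9 (D = -5 - 4*1 = -5 - 4 = -9)
N = 29/3 (N = 26*(-1/6) + 14 = -13/3 + 14 = 29/3 ≈ 9.6667)
t(d) = -16/3 (t(d) = -8*2/3 = -1/3*16 = -16/3)
t(D)*N = -16/3*29/3 = -464/9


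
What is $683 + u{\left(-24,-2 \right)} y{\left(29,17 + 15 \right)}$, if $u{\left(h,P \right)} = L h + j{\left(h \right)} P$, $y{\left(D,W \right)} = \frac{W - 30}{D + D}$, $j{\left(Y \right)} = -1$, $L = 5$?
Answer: $\frac{19689}{29} \approx 678.93$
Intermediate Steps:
$y{\left(D,W \right)} = \frac{-30 + W}{2 D}$
$u{\left(h,P \right)} = - P + 5 h$ ($u{\left(h,P \right)} = 5 h - P = - P + 5 h$)
$683 + u{\left(-24,-2 \right)} y{\left(29,17 + 15 \right)} = 683 + \left(\left(-1\right) \left(-2\right) + 5 \left(-24\right)\right) \frac{-30 + \left(17 + 15\right)}{2 \cdot 29} = 683 + \left(2 - 120\right) \frac{1}{2} \cdot \frac{1}{29} \left(-30 + 32\right) = 683 - 118 \cdot \frac{1}{2} \cdot \frac{1}{29} \cdot 2 = 683 - \frac{118}{29} = \frac{19689}{29}$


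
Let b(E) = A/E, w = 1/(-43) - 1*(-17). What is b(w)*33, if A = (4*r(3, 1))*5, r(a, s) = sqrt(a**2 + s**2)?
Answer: 2838*sqrt(10)/73 ≈ 122.94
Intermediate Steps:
w = 730/43 (w = -1/43 + 17 = 730/43 ≈ 16.977)
A = 20*sqrt(10) (A = (4*sqrt(3**2 + 1**2))*5 = (4*sqrt(9 + 1))*5 = (4*sqrt(10))*5 = 20*sqrt(10) ≈ 63.246)
b(E) = 20*sqrt(10)/E (b(E) = (20*sqrt(10))/E = 20*sqrt(10)/E)
b(w)*33 = (20*sqrt(10)/(730/43))*33 = (20*sqrt(10)*(43/730))*33 = (86*sqrt(10)/73)*33 = 2838*sqrt(10)/73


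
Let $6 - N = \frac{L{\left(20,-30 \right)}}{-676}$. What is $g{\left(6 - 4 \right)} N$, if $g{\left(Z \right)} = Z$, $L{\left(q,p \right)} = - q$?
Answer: $\frac{2018}{169} \approx 11.941$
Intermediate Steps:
$N = \frac{1009}{169}$ ($N = 6 - \frac{\left(-1\right) 20}{-676} = 6 - \left(-20\right) \left(- \frac{1}{676}\right) = 6 - \frac{5}{169} = \frac{1009}{169} \approx 5.9704$)
$g{\left(6 - 4 \right)} N = \left(6 - 4\right) \frac{1009}{169} = 2 \cdot \frac{1009}{169} = \frac{2018}{169}$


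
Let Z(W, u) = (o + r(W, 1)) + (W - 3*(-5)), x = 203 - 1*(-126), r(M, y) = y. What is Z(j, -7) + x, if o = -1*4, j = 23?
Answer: 364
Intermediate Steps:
o = -4
x = 329 (x = 203 + 126 = 329)
Z(W, u) = 12 + W (Z(W, u) = (-4 + 1) + (W - 3*(-5)) = -3 + (W + 15) = -3 + (15 + W) = 12 + W)
Z(j, -7) + x = (12 + 23) + 329 = 35 + 329 = 364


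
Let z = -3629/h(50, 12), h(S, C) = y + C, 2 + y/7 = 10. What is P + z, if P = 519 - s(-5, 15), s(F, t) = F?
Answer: 32003/68 ≈ 470.63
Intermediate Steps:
y = 56 (y = -14 + 7*10 = -14 + 70 = 56)
h(S, C) = 56 + C
z = -3629/68 (z = -3629/(56 + 12) = -3629/68 ≈ -53.368)
P = 524 (P = 519 - 1*(-5) = 519 + 5 = 524)
P + z = 524 - 3629/68 = 32003/68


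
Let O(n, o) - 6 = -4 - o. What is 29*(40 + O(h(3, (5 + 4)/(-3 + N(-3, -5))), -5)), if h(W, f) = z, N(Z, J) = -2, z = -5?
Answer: 1363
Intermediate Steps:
h(W, f) = -5
O(n, o) = 2 - o (O(n, o) = 6 + (-4 - o) = 2 - o)
29*(40 + O(h(3, (5 + 4)/(-3 + N(-3, -5))), -5)) = 29*(40 + (2 - 1*(-5))) = 29*(40 + (2 + 5)) = 29*(40 + 7) = 29*47 = 1363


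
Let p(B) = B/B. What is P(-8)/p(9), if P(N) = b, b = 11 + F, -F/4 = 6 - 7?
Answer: 15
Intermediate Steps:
F = 4 (F = -4*(6 - 7) = -4*(-1) = 4)
b = 15 (b = 11 + 4 = 15)
P(N) = 15
p(B) = 1
P(-8)/p(9) = 15/1 = 15*1 = 15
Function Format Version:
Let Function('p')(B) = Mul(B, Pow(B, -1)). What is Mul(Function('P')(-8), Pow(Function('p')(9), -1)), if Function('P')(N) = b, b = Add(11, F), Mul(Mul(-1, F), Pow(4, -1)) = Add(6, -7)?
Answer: 15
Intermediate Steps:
F = 4 (F = Mul(-4, Add(6, -7)) = Mul(-4, -1) = 4)
b = 15 (b = Add(11, 4) = 15)
Function('P')(N) = 15
Function('p')(B) = 1
Mul(Function('P')(-8), Pow(Function('p')(9), -1)) = Mul(15, Pow(1, -1)) = Mul(15, 1) = 15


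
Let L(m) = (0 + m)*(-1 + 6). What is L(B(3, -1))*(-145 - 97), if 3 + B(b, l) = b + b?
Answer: -3630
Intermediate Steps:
B(b, l) = -3 + 2*b (B(b, l) = -3 + (b + b) = -3 + 2*b)
L(m) = 5*m (L(m) = m*5 = 5*m)
L(B(3, -1))*(-145 - 97) = (5*(-3 + 2*3))*(-145 - 97) = (5*(-3 + 6))*(-242) = (5*3)*(-242) = 15*(-242) = -3630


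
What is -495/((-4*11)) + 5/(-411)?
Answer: 18475/1644 ≈ 11.238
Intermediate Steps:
-495/((-4*11)) + 5/(-411) = -495/(-44) + 5*(-1/411) = -495*(-1/44) - 5/411 = 45/4 - 5/411 = 18475/1644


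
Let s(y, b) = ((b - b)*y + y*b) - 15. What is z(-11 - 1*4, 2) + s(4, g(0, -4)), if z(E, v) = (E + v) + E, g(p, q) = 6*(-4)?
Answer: -139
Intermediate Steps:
g(p, q) = -24
s(y, b) = -15 + b*y (s(y, b) = (0*y + b*y) - 15 = (0 + b*y) - 15 = b*y - 15 = -15 + b*y)
z(E, v) = v + 2*E
z(-11 - 1*4, 2) + s(4, g(0, -4)) = (2 + 2*(-11 - 1*4)) + (-15 - 24*4) = (2 + 2*(-11 - 4)) + (-15 - 96) = (2 + 2*(-15)) - 111 = (2 - 30) - 111 = -28 - 111 = -139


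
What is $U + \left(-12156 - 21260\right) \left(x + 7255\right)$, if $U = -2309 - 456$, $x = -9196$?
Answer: $64857691$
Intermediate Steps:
$U = -2765$ ($U = -2309 - 456 = -2765$)
$U + \left(-12156 - 21260\right) \left(x + 7255\right) = -2765 + \left(-12156 - 21260\right) \left(-9196 + 7255\right) = -2765 - -64860456 = -2765 + 64860456 = 64857691$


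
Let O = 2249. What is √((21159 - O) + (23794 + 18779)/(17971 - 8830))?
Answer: √175607632167/3047 ≈ 137.53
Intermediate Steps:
√((21159 - O) + (23794 + 18779)/(17971 - 8830)) = √((21159 - 1*2249) + (23794 + 18779)/(17971 - 8830)) = √((21159 - 2249) + 42573/9141) = √(18910 + 42573*(1/9141)) = √(18910 + 14191/3047) = √(57632961/3047) = √175607632167/3047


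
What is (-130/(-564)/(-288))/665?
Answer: -13/10801728 ≈ -1.2035e-6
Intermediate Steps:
(-130/(-564)/(-288))/665 = (-130*(-1/564)*(-1/288))*(1/665) = ((65/282)*(-1/288))*(1/665) = -65/81216*1/665 = -13/10801728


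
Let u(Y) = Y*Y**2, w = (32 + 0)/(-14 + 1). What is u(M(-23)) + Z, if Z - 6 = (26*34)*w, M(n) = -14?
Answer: -4914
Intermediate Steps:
w = -32/13 (w = 32/(-13) = 32*(-1/13) = -32/13 ≈ -2.4615)
u(Y) = Y**3
Z = -2170 (Z = 6 + (26*34)*(-32/13) = 6 + 884*(-32/13) = 6 - 2176 = -2170)
u(M(-23)) + Z = (-14)**3 - 2170 = -2744 - 2170 = -4914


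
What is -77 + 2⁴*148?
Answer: 2291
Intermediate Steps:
-77 + 2⁴*148 = -77 + 16*148 = -77 + 2368 = 2291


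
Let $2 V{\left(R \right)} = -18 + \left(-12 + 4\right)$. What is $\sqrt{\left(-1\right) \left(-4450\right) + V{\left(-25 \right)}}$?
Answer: $3 \sqrt{493} \approx 66.611$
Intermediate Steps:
$V{\left(R \right)} = -13$ ($V{\left(R \right)} = \frac{-18 + \left(-12 + 4\right)}{2} = \frac{-18 - 8}{2} = \frac{1}{2} \left(-26\right) = -13$)
$\sqrt{\left(-1\right) \left(-4450\right) + V{\left(-25 \right)}} = \sqrt{\left(-1\right) \left(-4450\right) - 13} = \sqrt{4450 - 13} = \sqrt{4437} = 3 \sqrt{493}$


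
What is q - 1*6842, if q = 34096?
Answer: 27254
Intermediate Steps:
q - 1*6842 = 34096 - 1*6842 = 34096 - 6842 = 27254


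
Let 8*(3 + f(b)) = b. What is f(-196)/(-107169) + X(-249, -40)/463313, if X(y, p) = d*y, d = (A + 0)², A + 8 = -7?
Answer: -11982804235/99305581794 ≈ -0.12067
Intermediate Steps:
f(b) = -3 + b/8
A = -15 (A = -8 - 7 = -15)
d = 225 (d = (-15 + 0)² = (-15)² = 225)
X(y, p) = 225*y
f(-196)/(-107169) + X(-249, -40)/463313 = (-3 + (⅛)*(-196))/(-107169) + (225*(-249))/463313 = (-3 - 49/2)*(-1/107169) - 56025*1/463313 = -55/2*(-1/107169) - 56025/463313 = 55/214338 - 56025/463313 = -11982804235/99305581794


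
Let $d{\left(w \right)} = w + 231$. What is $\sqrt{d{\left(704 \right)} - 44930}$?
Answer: $i \sqrt{43995} \approx 209.75 i$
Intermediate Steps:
$d{\left(w \right)} = 231 + w$
$\sqrt{d{\left(704 \right)} - 44930} = \sqrt{\left(231 + 704\right) - 44930} = \sqrt{935 - 44930} = \sqrt{-43995} = i \sqrt{43995}$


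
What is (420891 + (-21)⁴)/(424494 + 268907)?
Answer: 615372/693401 ≈ 0.88747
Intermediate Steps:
(420891 + (-21)⁴)/(424494 + 268907) = (420891 + 194481)/693401 = 615372*(1/693401) = 615372/693401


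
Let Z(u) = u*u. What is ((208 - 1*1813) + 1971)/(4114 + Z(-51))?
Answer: 366/6715 ≈ 0.054505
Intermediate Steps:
Z(u) = u**2
((208 - 1*1813) + 1971)/(4114 + Z(-51)) = ((208 - 1*1813) + 1971)/(4114 + (-51)**2) = ((208 - 1813) + 1971)/(4114 + 2601) = (-1605 + 1971)/6715 = 366*(1/6715) = 366/6715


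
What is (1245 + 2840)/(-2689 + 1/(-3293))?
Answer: -13451905/8854878 ≈ -1.5192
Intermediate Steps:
(1245 + 2840)/(-2689 + 1/(-3293)) = 4085/(-2689 - 1/3293) = 4085/(-8854878/3293) = 4085*(-3293/8854878) = -13451905/8854878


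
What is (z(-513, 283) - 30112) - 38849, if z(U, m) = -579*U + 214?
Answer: 228280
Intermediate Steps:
z(U, m) = 214 - 579*U
(z(-513, 283) - 30112) - 38849 = ((214 - 579*(-513)) - 30112) - 38849 = ((214 + 297027) - 30112) - 38849 = (297241 - 30112) - 38849 = 267129 - 38849 = 228280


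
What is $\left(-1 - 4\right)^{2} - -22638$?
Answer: $22663$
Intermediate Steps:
$\left(-1 - 4\right)^{2} - -22638 = \left(-5\right)^{2} + 22638 = 25 + 22638 = 22663$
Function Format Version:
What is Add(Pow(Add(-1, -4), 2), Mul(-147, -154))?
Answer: 22663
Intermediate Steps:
Add(Pow(Add(-1, -4), 2), Mul(-147, -154)) = Add(Pow(-5, 2), 22638) = Add(25, 22638) = 22663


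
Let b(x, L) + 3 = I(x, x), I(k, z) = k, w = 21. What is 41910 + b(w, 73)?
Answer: 41928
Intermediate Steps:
b(x, L) = -3 + x
41910 + b(w, 73) = 41910 + (-3 + 21) = 41910 + 18 = 41928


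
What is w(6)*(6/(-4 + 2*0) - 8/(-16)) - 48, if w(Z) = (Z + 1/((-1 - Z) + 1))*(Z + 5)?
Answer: -673/6 ≈ -112.17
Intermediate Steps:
w(Z) = (5 + Z)*(Z - 1/Z) (w(Z) = (Z + 1/(-Z))*(5 + Z) = (Z - 1/Z)*(5 + Z) = (5 + Z)*(Z - 1/Z))
w(6)*(6/(-4 + 2*0) - 8/(-16)) - 48 = (-1 + 6² - 5/6 + 5*6)*(6/(-4 + 2*0) - 8/(-16)) - 48 = (-1 + 36 - 5*⅙ + 30)*(6/(-4 + 0) - 8*(-1/16)) - 48 = (-1 + 36 - ⅚ + 30)*(6/(-4) + ½) - 48 = 385*(6*(-¼) + ½)/6 - 48 = 385*(-3/2 + ½)/6 - 48 = (385/6)*(-1) - 48 = -385/6 - 48 = -673/6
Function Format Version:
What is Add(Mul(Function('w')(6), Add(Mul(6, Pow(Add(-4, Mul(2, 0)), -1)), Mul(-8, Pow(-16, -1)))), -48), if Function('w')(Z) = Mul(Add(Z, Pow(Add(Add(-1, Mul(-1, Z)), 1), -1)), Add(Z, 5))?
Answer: Rational(-673, 6) ≈ -112.17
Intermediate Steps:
Function('w')(Z) = Mul(Add(5, Z), Add(Z, Mul(-1, Pow(Z, -1)))) (Function('w')(Z) = Mul(Add(Z, Pow(Mul(-1, Z), -1)), Add(5, Z)) = Mul(Add(Z, Mul(-1, Pow(Z, -1))), Add(5, Z)) = Mul(Add(5, Z), Add(Z, Mul(-1, Pow(Z, -1)))))
Add(Mul(Function('w')(6), Add(Mul(6, Pow(Add(-4, Mul(2, 0)), -1)), Mul(-8, Pow(-16, -1)))), -48) = Add(Mul(Add(-1, Pow(6, 2), Mul(-5, Pow(6, -1)), Mul(5, 6)), Add(Mul(6, Pow(Add(-4, Mul(2, 0)), -1)), Mul(-8, Pow(-16, -1)))), -48) = Add(Mul(Add(-1, 36, Mul(-5, Rational(1, 6)), 30), Add(Mul(6, Pow(Add(-4, 0), -1)), Mul(-8, Rational(-1, 16)))), -48) = Add(Mul(Add(-1, 36, Rational(-5, 6), 30), Add(Mul(6, Pow(-4, -1)), Rational(1, 2))), -48) = Add(Mul(Rational(385, 6), Add(Mul(6, Rational(-1, 4)), Rational(1, 2))), -48) = Add(Mul(Rational(385, 6), Add(Rational(-3, 2), Rational(1, 2))), -48) = Add(Mul(Rational(385, 6), -1), -48) = Add(Rational(-385, 6), -48) = Rational(-673, 6)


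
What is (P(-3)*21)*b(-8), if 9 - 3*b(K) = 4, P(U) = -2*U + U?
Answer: 105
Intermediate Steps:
P(U) = -U
b(K) = 5/3 (b(K) = 3 - ⅓*4 = 3 - 4/3 = 5/3)
(P(-3)*21)*b(-8) = (-1*(-3)*21)*(5/3) = (3*21)*(5/3) = 63*(5/3) = 105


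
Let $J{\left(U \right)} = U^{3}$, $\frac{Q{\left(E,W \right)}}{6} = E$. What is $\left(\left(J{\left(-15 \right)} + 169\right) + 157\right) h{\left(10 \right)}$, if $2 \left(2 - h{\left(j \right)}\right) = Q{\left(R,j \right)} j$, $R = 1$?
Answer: $85372$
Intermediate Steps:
$Q{\left(E,W \right)} = 6 E$
$h{\left(j \right)} = 2 - 3 j$ ($h{\left(j \right)} = 2 - \frac{6 \cdot 1 j}{2} = 2 - \frac{6 j}{2} = 2 - 3 j$)
$\left(\left(J{\left(-15 \right)} + 169\right) + 157\right) h{\left(10 \right)} = \left(\left(\left(-15\right)^{3} + 169\right) + 157\right) \left(2 - 30\right) = \left(\left(-3375 + 169\right) + 157\right) \left(2 - 30\right) = \left(-3206 + 157\right) \left(-28\right) = \left(-3049\right) \left(-28\right) = 85372$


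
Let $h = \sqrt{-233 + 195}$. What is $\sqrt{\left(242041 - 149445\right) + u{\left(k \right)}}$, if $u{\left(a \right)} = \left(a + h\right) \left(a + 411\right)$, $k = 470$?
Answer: $\sqrt{506666 + 881 i \sqrt{38}} \approx 711.81 + 3.815 i$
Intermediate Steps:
$h = i \sqrt{38}$ ($h = \sqrt{-38} = i \sqrt{38} \approx 6.1644 i$)
$u{\left(a \right)} = \left(411 + a\right) \left(a + i \sqrt{38}\right)$ ($u{\left(a \right)} = \left(a + i \sqrt{38}\right) \left(a + 411\right) = \left(a + i \sqrt{38}\right) \left(411 + a\right) = \left(411 + a\right) \left(a + i \sqrt{38}\right)$)
$\sqrt{\left(242041 - 149445\right) + u{\left(k \right)}} = \sqrt{\left(242041 - 149445\right) + \left(470^{2} + 411 \cdot 470 + 411 i \sqrt{38} + i 470 \sqrt{38}\right)} = \sqrt{\left(242041 - 149445\right) + \left(220900 + 193170 + 411 i \sqrt{38} + 470 i \sqrt{38}\right)} = \sqrt{92596 + \left(414070 + 881 i \sqrt{38}\right)} = \sqrt{506666 + 881 i \sqrt{38}}$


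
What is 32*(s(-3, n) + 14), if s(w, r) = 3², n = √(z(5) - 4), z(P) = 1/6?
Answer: 736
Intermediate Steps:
z(P) = ⅙
n = I*√138/6 (n = √(⅙ - 4) = √(-23/6) = I*√138/6 ≈ 1.9579*I)
s(w, r) = 9
32*(s(-3, n) + 14) = 32*(9 + 14) = 32*23 = 736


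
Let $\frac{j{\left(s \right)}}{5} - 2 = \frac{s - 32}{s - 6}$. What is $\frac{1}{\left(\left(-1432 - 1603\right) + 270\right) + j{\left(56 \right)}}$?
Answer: $- \frac{5}{13763} \approx -0.00036329$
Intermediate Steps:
$j{\left(s \right)} = 10 + \frac{5 \left(-32 + s\right)}{-6 + s}$ ($j{\left(s \right)} = 10 + 5 \frac{s - 32}{s - 6} = 10 + 5 \frac{-32 + s}{-6 + s} = 10 + \frac{5 \left(-32 + s\right)}{-6 + s}$)
$\frac{1}{\left(\left(-1432 - 1603\right) + 270\right) + j{\left(56 \right)}} = \frac{1}{\left(\left(-1432 - 1603\right) + 270\right) + \frac{5 \left(-44 + 3 \cdot 56\right)}{-6 + 56}} = \frac{1}{\left(-3035 + 270\right) + \frac{5 \left(-44 + 168\right)}{50}} = \frac{1}{-2765 + 5 \cdot \frac{1}{50} \cdot 124} = \frac{1}{-2765 + \frac{62}{5}} = \frac{1}{- \frac{13763}{5}} = - \frac{5}{13763}$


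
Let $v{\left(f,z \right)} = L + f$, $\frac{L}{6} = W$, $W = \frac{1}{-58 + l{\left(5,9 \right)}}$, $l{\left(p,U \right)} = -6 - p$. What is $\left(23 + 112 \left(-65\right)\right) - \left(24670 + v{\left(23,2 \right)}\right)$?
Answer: $- \frac{734848}{23} \approx -31950.0$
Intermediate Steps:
$W = - \frac{1}{69}$ ($W = \frac{1}{-58 - 11} = \frac{1}{-69} = - \frac{1}{69} \approx -0.014493$)
$L = - \frac{2}{23}$ ($L = 6 \left(- \frac{1}{69}\right) = - \frac{2}{23} \approx -0.086957$)
$v{\left(f,z \right)} = - \frac{2}{23} + f$
$\left(23 + 112 \left(-65\right)\right) - \left(24670 + v{\left(23,2 \right)}\right) = \left(23 + 112 \left(-65\right)\right) - \frac{567937}{23} = \left(23 - 7280\right) - \frac{567937}{23} = -7257 - \frac{567937}{23} = - \frac{734848}{23}$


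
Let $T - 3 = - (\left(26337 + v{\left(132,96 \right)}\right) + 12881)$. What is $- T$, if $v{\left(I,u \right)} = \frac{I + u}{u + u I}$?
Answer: $\frac{2196041}{56} \approx 39215.0$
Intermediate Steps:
$v{\left(I,u \right)} = \frac{I + u}{u + I u}$
$T = - \frac{2196041}{56}$ ($T = 3 - \left(\left(26337 + \frac{132 + 96}{96 \left(1 + 132\right)}\right) + 12881\right) = 3 - \left(\left(26337 + \frac{1}{96} \cdot \frac{1}{133} \cdot 228\right) + 12881\right) = 3 - \left(\left(26337 + \frac{1}{56}\right) + 12881\right) = 3 - \left(\frac{1474873}{56} + 12881\right) = 3 - \frac{2196209}{56} = - \frac{2196041}{56} \approx -39215.0$)
$- T = \left(-1\right) \left(- \frac{2196041}{56}\right) = \frac{2196041}{56}$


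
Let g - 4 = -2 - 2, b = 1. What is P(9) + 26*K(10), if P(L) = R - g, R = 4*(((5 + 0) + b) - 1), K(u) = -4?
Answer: -84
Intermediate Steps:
g = 0 (g = 4 + (-2 - 2) = 4 - 4 = 0)
R = 20 (R = 4*(((5 + 0) + 1) - 1) = 4*((5 + 1) - 1) = 4*(6 - 1) = 4*5 = 20)
P(L) = 20 (P(L) = 20 - 1*0 = 20 + 0 = 20)
P(9) + 26*K(10) = 20 + 26*(-4) = 20 - 104 = -84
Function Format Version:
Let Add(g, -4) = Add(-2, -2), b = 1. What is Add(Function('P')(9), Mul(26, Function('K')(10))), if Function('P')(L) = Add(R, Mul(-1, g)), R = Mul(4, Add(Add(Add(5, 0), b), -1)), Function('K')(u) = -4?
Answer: -84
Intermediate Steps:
g = 0 (g = Add(4, Add(-2, -2)) = Add(4, -4) = 0)
R = 20 (R = Mul(4, Add(Add(Add(5, 0), 1), -1)) = Mul(4, Add(Add(5, 1), -1)) = Mul(4, Add(6, -1)) = Mul(4, 5) = 20)
Function('P')(L) = 20 (Function('P')(L) = Add(20, Mul(-1, 0)) = Add(20, 0) = 20)
Add(Function('P')(9), Mul(26, Function('K')(10))) = Add(20, Mul(26, -4)) = Add(20, -104) = -84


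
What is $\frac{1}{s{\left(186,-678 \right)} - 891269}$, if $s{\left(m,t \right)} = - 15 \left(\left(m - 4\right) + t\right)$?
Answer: $- \frac{1}{883829} \approx -1.1314 \cdot 10^{-6}$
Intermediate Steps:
$s{\left(m,t \right)} = 60 - 15 m - 15 t$ ($s{\left(m,t \right)} = - 15 \left(\left(m - 4\right) + t\right) = - 15 \left(\left(-4 + m\right) + t\right) = - 15 \left(-4 + m + t\right) = 60 - 15 m - 15 t$)
$\frac{1}{s{\left(186,-678 \right)} - 891269} = \frac{1}{\left(60 - 2790 - -10170\right) - 891269} = \frac{1}{\left(60 - 2790 + 10170\right) - 891269} = \frac{1}{7440 - 891269} = \frac{1}{-883829} = - \frac{1}{883829}$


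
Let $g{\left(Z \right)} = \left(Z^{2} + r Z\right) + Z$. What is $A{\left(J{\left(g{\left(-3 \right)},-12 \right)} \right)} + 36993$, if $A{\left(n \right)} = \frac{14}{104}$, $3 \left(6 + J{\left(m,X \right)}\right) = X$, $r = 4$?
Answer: $\frac{1923643}{52} \approx 36993.0$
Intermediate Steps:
$g{\left(Z \right)} = Z^{2} + 5 Z$ ($g{\left(Z \right)} = \left(Z^{2} + 4 Z\right) + Z = Z^{2} + 5 Z$)
$J{\left(m,X \right)} = -6 + \frac{X}{3}$
$A{\left(n \right)} = \frac{7}{52}$ ($A{\left(n \right)} = 14 \cdot \frac{1}{104} = \frac{7}{52}$)
$A{\left(J{\left(g{\left(-3 \right)},-12 \right)} \right)} + 36993 = \frac{7}{52} + 36993 = \frac{1923643}{52}$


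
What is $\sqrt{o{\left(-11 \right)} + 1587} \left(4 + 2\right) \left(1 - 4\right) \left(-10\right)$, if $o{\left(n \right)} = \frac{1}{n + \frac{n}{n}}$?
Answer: $18 \sqrt{158690} \approx 7170.5$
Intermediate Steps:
$o{\left(n \right)} = \frac{1}{1 + n}$ ($o{\left(n \right)} = \frac{1}{n + 1} = \frac{1}{1 + n}$)
$\sqrt{o{\left(-11 \right)} + 1587} \left(4 + 2\right) \left(1 - 4\right) \left(-10\right) = \sqrt{\frac{1}{1 - 11} + 1587} \left(4 + 2\right) \left(1 - 4\right) \left(-10\right) = \sqrt{\frac{1}{-10} + 1587} \cdot 6 \left(-3\right) \left(-10\right) = \sqrt{- \frac{1}{10} + 1587} \left(\left(-18\right) \left(-10\right)\right) = \sqrt{\frac{15869}{10}} \cdot 180 = \frac{\sqrt{158690}}{10} \cdot 180 = 18 \sqrt{158690}$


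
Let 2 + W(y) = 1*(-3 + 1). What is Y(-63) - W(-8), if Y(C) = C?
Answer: -59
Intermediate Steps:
W(y) = -4 (W(y) = -2 + 1*(-3 + 1) = -2 + 1*(-2) = -2 - 2 = -4)
Y(-63) - W(-8) = -63 - 1*(-4) = -63 + 4 = -59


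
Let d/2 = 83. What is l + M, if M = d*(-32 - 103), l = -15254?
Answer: -37664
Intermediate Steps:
d = 166 (d = 2*83 = 166)
M = -22410 (M = 166*(-32 - 103) = 166*(-135) = -22410)
l + M = -15254 - 22410 = -37664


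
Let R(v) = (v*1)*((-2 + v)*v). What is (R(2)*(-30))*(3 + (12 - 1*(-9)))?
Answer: 0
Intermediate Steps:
R(v) = v²*(-2 + v) (R(v) = v*(v*(-2 + v)) = v²*(-2 + v))
(R(2)*(-30))*(3 + (12 - 1*(-9))) = ((2²*(-2 + 2))*(-30))*(3 + (12 - 1*(-9))) = ((4*0)*(-30))*(3 + (12 + 9)) = (0*(-30))*(3 + 21) = 0*24 = 0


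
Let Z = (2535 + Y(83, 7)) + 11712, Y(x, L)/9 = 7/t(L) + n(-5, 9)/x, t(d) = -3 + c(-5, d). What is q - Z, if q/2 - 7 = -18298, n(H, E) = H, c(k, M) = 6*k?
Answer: -46404639/913 ≈ -50827.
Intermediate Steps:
t(d) = -33 (t(d) = -3 + 6*(-5) = -3 - 30 = -33)
Y(x, L) = -21/11 - 45/x (Y(x, L) = 9*(7/(-33) - 5/x) = 9*(7*(-1/33) - 5/x) = 9*(-7/33 - 5/x) = -21/11 - 45/x)
q = -36582 (q = 14 + 2*(-18298) = 14 - 36596 = -36582)
Z = 13005273/913 (Z = (2535 + (-21/11 - 45/83)) + 11712 = (2535 - 2238/913) + 11712 = 2312217/913 + 11712 = 13005273/913 ≈ 14245.)
q - Z = -36582 - 1*13005273/913 = -36582 - 13005273/913 = -46404639/913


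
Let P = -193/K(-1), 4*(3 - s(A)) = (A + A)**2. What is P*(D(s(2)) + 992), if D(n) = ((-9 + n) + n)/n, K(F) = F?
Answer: 193579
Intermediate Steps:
s(A) = 3 - A**2 (s(A) = 3 - (A + A)**2/4 = 3 - 4*A**2/4 = 3 - A**2)
P = 193 (P = -193/(-1) = -193*(-1) = 193)
D(n) = (-9 + 2*n)/n
P*(D(s(2)) + 992) = 193*((2 - 9/(3 - 1*2**2)) + 992) = 193*((2 - 9/(3 - 1*4)) + 992) = 193*((2 - 9/(3 - 4)) + 992) = 193*((2 - 9/(-1)) + 992) = 193*((2 - 9*(-1)) + 992) = 193*((2 + 9) + 992) = 193*(11 + 992) = 193*1003 = 193579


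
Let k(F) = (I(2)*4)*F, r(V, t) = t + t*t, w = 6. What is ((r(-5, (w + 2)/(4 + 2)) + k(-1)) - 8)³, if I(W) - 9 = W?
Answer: -85184000/729 ≈ -1.1685e+5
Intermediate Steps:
I(W) = 9 + W
r(V, t) = t + t²
k(F) = 44*F (k(F) = ((9 + 2)*4)*F = (11*4)*F = 44*F)
((r(-5, (w + 2)/(4 + 2)) + k(-1)) - 8)³ = ((((6 + 2)/(4 + 2))*(1 + (6 + 2)/(4 + 2)) + 44*(-1)) - 8)³ = (((8/6)*(1 + 8/6) - 44) - 8)³ = (((8*(⅙))*(1 + 8*(⅙)) - 44) - 8)³ = ((4*(1 + 4/3)/3 - 44) - 8)³ = (((4/3)*(7/3) - 44) - 8)³ = ((28/9 - 44) - 8)³ = (-368/9 - 8)³ = (-440/9)³ = -85184000/729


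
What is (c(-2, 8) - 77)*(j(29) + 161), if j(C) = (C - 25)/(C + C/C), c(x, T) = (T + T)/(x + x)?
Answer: -65259/5 ≈ -13052.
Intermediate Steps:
c(x, T) = T/x (c(x, T) = (2*T)/((2*x)) = (2*T)*(1/(2*x)) = T/x)
j(C) = (-25 + C)/(1 + C) (j(C) = (-25 + C)/(C + 1) = (-25 + C)/(1 + C))
(c(-2, 8) - 77)*(j(29) + 161) = (8/(-2) - 77)*((-25 + 29)/(1 + 29) + 161) = (8*(-½) - 77)*(4/30 + 161) = (-4 - 77)*((1/30)*4 + 161) = -81*(2/15 + 161) = -81*2417/15 = -65259/5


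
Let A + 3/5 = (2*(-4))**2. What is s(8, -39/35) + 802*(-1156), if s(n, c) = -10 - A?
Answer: -4635927/5 ≈ -9.2719e+5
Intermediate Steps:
A = 317/5 (A = -3/5 + (2*(-4))**2 = -3/5 + (-8)**2 = -3/5 + 64 = 317/5 ≈ 63.400)
s(n, c) = -367/5 (s(n, c) = -10 - 1*317/5 = -10 - 317/5 = -367/5)
s(8, -39/35) + 802*(-1156) = -367/5 + 802*(-1156) = -367/5 - 927112 = -4635927/5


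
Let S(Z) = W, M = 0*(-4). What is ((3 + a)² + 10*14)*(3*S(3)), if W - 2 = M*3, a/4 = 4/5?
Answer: 26766/25 ≈ 1070.6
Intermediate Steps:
a = 16/5 (a = 4*(4/5) = 4*(4*(⅕)) = 4*(⅘) = 16/5 ≈ 3.2000)
M = 0
W = 2 (W = 2 + 0*3 = 2 + 0 = 2)
S(Z) = 2
((3 + a)² + 10*14)*(3*S(3)) = ((3 + 16/5)² + 10*14)*(3*2) = ((31/5)² + 140)*6 = (961/25 + 140)*6 = (4461/25)*6 = 26766/25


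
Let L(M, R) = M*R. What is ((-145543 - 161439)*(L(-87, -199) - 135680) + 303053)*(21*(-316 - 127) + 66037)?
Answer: 2061534362654098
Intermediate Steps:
((-145543 - 161439)*(L(-87, -199) - 135680) + 303053)*(21*(-316 - 127) + 66037) = ((-145543 - 161439)*(-87*(-199) - 135680) + 303053)*(21*(-316 - 127) + 66037) = (-306982*(17313 - 135680) + 303053)*(21*(-443) + 66037) = (-306982*(-118367) + 303053)*(-9303 + 66037) = (36336538394 + 303053)*56734 = 36336841447*56734 = 2061534362654098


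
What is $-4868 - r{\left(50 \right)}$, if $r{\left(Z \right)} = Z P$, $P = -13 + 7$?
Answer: $-4568$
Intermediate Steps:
$P = -6$
$r{\left(Z \right)} = - 6 Z$ ($r{\left(Z \right)} = Z \left(-6\right) = - 6 Z$)
$-4868 - r{\left(50 \right)} = -4868 - \left(-6\right) 50 = -4868 - -300 = -4868 + 300 = -4568$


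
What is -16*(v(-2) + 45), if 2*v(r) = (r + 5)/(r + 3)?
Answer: -744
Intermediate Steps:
v(r) = (5 + r)/(2*(3 + r)) (v(r) = ((r + 5)/(r + 3))/2 = ((5 + r)/(3 + r))/2 = (5 + r)/(2*(3 + r)))
-16*(v(-2) + 45) = -16*((5 - 2)/(2*(3 - 2)) + 45) = -16*((½)*3/1 + 45) = -16*((½)*1*3 + 45) = -16*(3/2 + 45) = -16*93/2 = -744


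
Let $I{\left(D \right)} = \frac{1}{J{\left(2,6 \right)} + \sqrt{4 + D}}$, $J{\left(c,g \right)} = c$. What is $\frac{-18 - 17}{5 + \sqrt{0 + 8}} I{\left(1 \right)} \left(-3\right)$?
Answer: $\frac{105}{\left(2 + \sqrt{5}\right) \left(5 + 2 \sqrt{2}\right)} \approx 3.1663$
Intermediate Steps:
$I{\left(D \right)} = \frac{1}{2 + \sqrt{4 + D}}$
$\frac{-18 - 17}{5 + \sqrt{0 + 8}} I{\left(1 \right)} \left(-3\right) = \frac{\left(-18 - 17\right) \frac{1}{5 + \sqrt{0 + 8}}}{2 + \sqrt{4 + 1}} \left(-3\right) = \frac{\left(-35\right) \frac{1}{5 + \sqrt{8}}}{2 + \sqrt{5}} \left(-3\right) = \frac{\left(-35\right) \frac{1}{5 + 2 \sqrt{2}}}{2 + \sqrt{5}} \left(-3\right) = - \frac{35}{\left(2 + \sqrt{5}\right) \left(5 + 2 \sqrt{2}\right)} \left(-3\right) = \frac{105}{\left(2 + \sqrt{5}\right) \left(5 + 2 \sqrt{2}\right)}$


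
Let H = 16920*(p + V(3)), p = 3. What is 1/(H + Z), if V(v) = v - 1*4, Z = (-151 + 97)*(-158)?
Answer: 1/42372 ≈ 2.3600e-5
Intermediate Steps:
Z = 8532 (Z = -54*(-158) = 8532)
V(v) = -4 + v (V(v) = v - 4 = -4 + v)
H = 33840 (H = 16920*(3 + (-4 + 3)) = 16920*(3 - 1) = 16920*2 = 33840)
1/(H + Z) = 1/(33840 + 8532) = 1/42372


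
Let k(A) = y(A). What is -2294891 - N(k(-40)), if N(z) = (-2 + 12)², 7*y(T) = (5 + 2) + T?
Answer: -2294991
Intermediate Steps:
y(T) = 1 + T/7 (y(T) = ((5 + 2) + T)/7 = (7 + T)/7 = 1 + T/7)
k(A) = 1 + A/7
N(z) = 100 (N(z) = 10² = 100)
-2294891 - N(k(-40)) = -2294891 - 1*100 = -2294891 - 100 = -2294991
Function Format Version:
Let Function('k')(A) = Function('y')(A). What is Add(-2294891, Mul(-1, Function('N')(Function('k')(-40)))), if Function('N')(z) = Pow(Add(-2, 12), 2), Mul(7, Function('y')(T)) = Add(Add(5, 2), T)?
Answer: -2294991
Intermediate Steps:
Function('y')(T) = Add(1, Mul(Rational(1, 7), T)) (Function('y')(T) = Mul(Rational(1, 7), Add(Add(5, 2), T)) = Mul(Rational(1, 7), Add(7, T)) = Add(1, Mul(Rational(1, 7), T)))
Function('k')(A) = Add(1, Mul(Rational(1, 7), A))
Function('N')(z) = 100 (Function('N')(z) = Pow(10, 2) = 100)
Add(-2294891, Mul(-1, Function('N')(Function('k')(-40)))) = Add(-2294891, Mul(-1, 100)) = Add(-2294891, -100) = -2294991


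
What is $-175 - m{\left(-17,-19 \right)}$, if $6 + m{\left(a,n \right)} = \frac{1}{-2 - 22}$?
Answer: $- \frac{4055}{24} \approx -168.96$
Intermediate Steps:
$m{\left(a,n \right)} = - \frac{145}{24}$ ($m{\left(a,n \right)} = -6 + \frac{1}{-2 - 22} = -6 + \frac{1}{-24} = -6 - \frac{1}{24} = - \frac{145}{24}$)
$-175 - m{\left(-17,-19 \right)} = -175 - - \frac{145}{24} = -175 + \frac{145}{24} = - \frac{4055}{24}$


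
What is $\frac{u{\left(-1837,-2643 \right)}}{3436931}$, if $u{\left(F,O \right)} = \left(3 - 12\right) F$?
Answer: $\frac{16533}{3436931} \approx 0.0048104$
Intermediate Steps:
$u{\left(F,O \right)} = - 9 F$
$\frac{u{\left(-1837,-2643 \right)}}{3436931} = \frac{\left(-9\right) \left(-1837\right)}{3436931} = 16533 \cdot \frac{1}{3436931} = \frac{16533}{3436931}$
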